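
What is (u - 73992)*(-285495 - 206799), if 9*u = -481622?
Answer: 188310659900/3 ≈ 6.2770e+10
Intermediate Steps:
u = -481622/9 (u = (⅑)*(-481622) = -481622/9 ≈ -53514.)
(u - 73992)*(-285495 - 206799) = (-481622/9 - 73992)*(-285495 - 206799) = -1147550/9*(-492294) = 188310659900/3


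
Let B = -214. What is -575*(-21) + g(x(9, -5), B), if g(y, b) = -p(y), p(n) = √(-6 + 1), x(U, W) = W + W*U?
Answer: 12075 - I*√5 ≈ 12075.0 - 2.2361*I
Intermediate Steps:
x(U, W) = W + U*W
p(n) = I*√5 (p(n) = √(-5) = I*√5)
g(y, b) = -I*√5
-575*(-21) + g(x(9, -5), B) = -575*(-21) - I*√5 = 12075 - I*√5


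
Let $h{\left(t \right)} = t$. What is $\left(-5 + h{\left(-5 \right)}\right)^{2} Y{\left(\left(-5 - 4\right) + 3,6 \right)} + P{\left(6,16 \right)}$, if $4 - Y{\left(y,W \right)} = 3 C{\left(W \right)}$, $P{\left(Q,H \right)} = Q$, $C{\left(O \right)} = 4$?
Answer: $-794$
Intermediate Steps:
$Y{\left(y,W \right)} = -8$ ($Y{\left(y,W \right)} = 4 - 3 \cdot 4 = 4 - 12 = -8$)
$\left(-5 + h{\left(-5 \right)}\right)^{2} Y{\left(\left(-5 - 4\right) + 3,6 \right)} + P{\left(6,16 \right)} = \left(-5 - 5\right)^{2} \left(-8\right) + 6 = \left(-10\right)^{2} \left(-8\right) + 6 = 100 \left(-8\right) + 6 = -800 + 6 = -794$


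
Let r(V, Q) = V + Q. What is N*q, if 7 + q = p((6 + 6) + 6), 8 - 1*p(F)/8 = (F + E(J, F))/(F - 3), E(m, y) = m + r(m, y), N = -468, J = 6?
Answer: -73476/5 ≈ -14695.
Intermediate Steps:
r(V, Q) = Q + V
E(m, y) = y + 2*m (E(m, y) = m + (y + m) = m + (m + y) = y + 2*m)
p(F) = 64 - 8*(12 + 2*F)/(-3 + F) (p(F) = 64 - 8*(F + (F + 2*6))/(F - 3) = 64 - 8*(F + (F + 12))/(-3 + F) = 64 - 8*(F + (12 + F))/(-3 + F) = 64 - 8*(12 + 2*F)/(-3 + F))
q = 157/5 (q = -7 + 48*(-6 + ((6 + 6) + 6))/(-3 + ((6 + 6) + 6)) = -7 + 48*(-6 + (12 + 6))/(-3 + (12 + 6)) = -7 + 48*(-6 + 18)/(-3 + 18) = -7 + 48*12/15 = -7 + 48*(1/15)*12 = -7 + 192/5 = 157/5 ≈ 31.400)
N*q = -468*157/5 = -73476/5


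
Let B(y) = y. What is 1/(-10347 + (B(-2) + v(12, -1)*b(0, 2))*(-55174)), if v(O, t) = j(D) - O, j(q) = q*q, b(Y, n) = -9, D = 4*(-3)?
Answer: 1/636542438 ≈ 1.5710e-9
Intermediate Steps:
D = -12
j(q) = q**2
v(O, t) = 144 - O (v(O, t) = (-12)**2 - O = 144 - O)
1/(-10347 + (B(-2) + v(12, -1)*b(0, 2))*(-55174)) = 1/(-10347 + (-2 + (144 - 1*12)*(-9))*(-55174)) = -1/55174/(-10347 + (-2 + (144 - 12)*(-9))) = -1/55174/(-10347 + (-2 + 132*(-9))) = -1/55174/(-10347 + (-2 - 1188)) = -1/55174/(-10347 - 1190) = -1/55174/(-11537) = -1/11537*(-1/55174) = 1/636542438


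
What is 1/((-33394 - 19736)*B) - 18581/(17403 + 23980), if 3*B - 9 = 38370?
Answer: -12629358765673/28127697760470 ≈ -0.44900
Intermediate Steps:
B = 12793 (B = 3 + (⅓)*38370 = 3 + 12790 = 12793)
1/((-33394 - 19736)*B) - 18581/(17403 + 23980) = 1/(-33394 - 19736*12793) - 18581/(17403 + 23980) = (1/12793)/(-53130) - 18581/41383 = -1/53130*1/12793 - 18581*1/41383 = -1/679692090 - 18581/41383 = -12629358765673/28127697760470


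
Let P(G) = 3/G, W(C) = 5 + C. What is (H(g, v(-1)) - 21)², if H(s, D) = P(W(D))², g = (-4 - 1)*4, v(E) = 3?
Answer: 1782225/4096 ≈ 435.11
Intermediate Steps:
g = -20 (g = -5*4 = -20)
H(s, D) = 9/(5 + D)² (H(s, D) = (3/(5 + D))² = 9/(5 + D)²)
(H(g, v(-1)) - 21)² = (9/(5 + 3)² - 21)² = (9/8² - 21)² = (9*(1/64) - 21)² = (9/64 - 21)² = (-1335/64)² = 1782225/4096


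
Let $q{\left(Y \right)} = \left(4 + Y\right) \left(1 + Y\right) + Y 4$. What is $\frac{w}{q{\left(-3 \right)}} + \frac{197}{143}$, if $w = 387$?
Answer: $- \frac{52583}{2002} \approx -26.265$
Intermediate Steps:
$q{\left(Y \right)} = 4 Y + \left(1 + Y\right) \left(4 + Y\right)$ ($q{\left(Y \right)} = \left(1 + Y\right) \left(4 + Y\right) + 4 Y = 4 Y + \left(1 + Y\right) \left(4 + Y\right)$)
$\frac{w}{q{\left(-3 \right)}} + \frac{197}{143} = \frac{387}{4 + \left(-3\right)^{2} + 9 \left(-3\right)} + \frac{197}{143} = \frac{387}{4 + 9 - 27} + 197 \cdot \frac{1}{143} = \frac{387}{-14} + \frac{197}{143} = 387 \left(- \frac{1}{14}\right) + \frac{197}{143} = - \frac{387}{14} + \frac{197}{143} = - \frac{52583}{2002}$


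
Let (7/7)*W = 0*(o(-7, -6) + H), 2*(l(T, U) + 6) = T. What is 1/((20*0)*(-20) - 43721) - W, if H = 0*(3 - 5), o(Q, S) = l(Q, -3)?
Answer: -1/43721 ≈ -2.2872e-5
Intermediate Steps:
l(T, U) = -6 + T/2
o(Q, S) = -6 + Q/2
H = 0 (H = 0*(-2) = 0)
W = 0 (W = 0*((-6 + (½)*(-7)) + 0) = 0*((-6 - 7/2) + 0) = 0*(-19/2 + 0) = 0*(-19/2) = 0)
1/((20*0)*(-20) - 43721) - W = 1/((20*0)*(-20) - 43721) - 1*0 = 1/(0*(-20) - 43721) + 0 = 1/(0 - 43721) + 0 = 1/(-43721) + 0 = -1/43721 + 0 = -1/43721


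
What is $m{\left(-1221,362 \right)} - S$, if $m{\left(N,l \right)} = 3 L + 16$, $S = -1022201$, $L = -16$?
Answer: $1022169$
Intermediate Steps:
$m{\left(N,l \right)} = -32$ ($m{\left(N,l \right)} = 3 \left(-16\right) + 16 = -48 + 16 = -32$)
$m{\left(-1221,362 \right)} - S = -32 - -1022201 = -32 + 1022201 = 1022169$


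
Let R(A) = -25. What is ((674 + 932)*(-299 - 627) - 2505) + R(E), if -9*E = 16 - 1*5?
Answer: -1489686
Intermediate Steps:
E = -11/9 (E = -(16 - 1*5)/9 = -(16 - 5)/9 = -⅑*11 = -11/9 ≈ -1.2222)
((674 + 932)*(-299 - 627) - 2505) + R(E) = ((674 + 932)*(-299 - 627) - 2505) - 25 = (1606*(-926) - 2505) - 25 = (-1487156 - 2505) - 25 = -1489661 - 25 = -1489686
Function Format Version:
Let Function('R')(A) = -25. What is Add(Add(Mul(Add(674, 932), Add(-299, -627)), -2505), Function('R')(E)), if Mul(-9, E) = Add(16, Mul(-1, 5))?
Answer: -1489686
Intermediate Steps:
E = Rational(-11, 9) (E = Mul(Rational(-1, 9), Add(16, Mul(-1, 5))) = Mul(Rational(-1, 9), Add(16, -5)) = Mul(Rational(-1, 9), 11) = Rational(-11, 9) ≈ -1.2222)
Add(Add(Mul(Add(674, 932), Add(-299, -627)), -2505), Function('R')(E)) = Add(Add(Mul(Add(674, 932), Add(-299, -627)), -2505), -25) = Add(Add(Mul(1606, -926), -2505), -25) = Add(Add(-1487156, -2505), -25) = Add(-1489661, -25) = -1489686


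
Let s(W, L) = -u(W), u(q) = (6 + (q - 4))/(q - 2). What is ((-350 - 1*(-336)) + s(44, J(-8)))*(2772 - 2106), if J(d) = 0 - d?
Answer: -70374/7 ≈ -10053.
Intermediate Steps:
J(d) = -d
u(q) = (2 + q)/(-2 + q) (u(q) = (6 + (-4 + q))/(-2 + q) = (2 + q)/(-2 + q))
s(W, L) = -(2 + W)/(-2 + W)
((-350 - 1*(-336)) + s(44, J(-8)))*(2772 - 2106) = ((-350 - 1*(-336)) + (-2 - 1*44)/(-2 + 44))*(2772 - 2106) = ((-350 + 336) + (-2 - 44)/42)*666 = (-14 + (1/42)*(-46))*666 = (-14 - 23/21)*666 = -317/21*666 = -70374/7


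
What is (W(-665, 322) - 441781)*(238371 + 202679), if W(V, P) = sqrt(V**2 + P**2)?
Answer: -194847510050 + 3087350*sqrt(11141) ≈ -1.9452e+11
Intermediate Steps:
W(V, P) = sqrt(P**2 + V**2)
(W(-665, 322) - 441781)*(238371 + 202679) = (sqrt(322**2 + (-665)**2) - 441781)*(238371 + 202679) = (sqrt(103684 + 442225) - 441781)*441050 = (sqrt(545909) - 441781)*441050 = (7*sqrt(11141) - 441781)*441050 = (-441781 + 7*sqrt(11141))*441050 = -194847510050 + 3087350*sqrt(11141)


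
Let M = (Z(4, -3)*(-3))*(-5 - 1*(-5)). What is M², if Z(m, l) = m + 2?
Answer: 0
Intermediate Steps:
Z(m, l) = 2 + m
M = 0 (M = ((2 + 4)*(-3))*(-5 - 1*(-5)) = (6*(-3))*(-5 + 5) = -18*0 = 0)
M² = 0² = 0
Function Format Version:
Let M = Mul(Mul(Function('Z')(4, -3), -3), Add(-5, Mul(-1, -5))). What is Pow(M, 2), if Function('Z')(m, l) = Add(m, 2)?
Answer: 0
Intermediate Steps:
Function('Z')(m, l) = Add(2, m)
M = 0 (M = Mul(Mul(Add(2, 4), -3), Add(-5, Mul(-1, -5))) = Mul(Mul(6, -3), Add(-5, 5)) = Mul(-18, 0) = 0)
Pow(M, 2) = Pow(0, 2) = 0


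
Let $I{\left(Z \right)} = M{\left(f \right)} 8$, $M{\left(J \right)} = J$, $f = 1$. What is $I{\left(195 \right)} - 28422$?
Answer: $-28414$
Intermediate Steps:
$I{\left(Z \right)} = 8$ ($I{\left(Z \right)} = 1 \cdot 8 = 8$)
$I{\left(195 \right)} - 28422 = 8 - 28422 = -28414$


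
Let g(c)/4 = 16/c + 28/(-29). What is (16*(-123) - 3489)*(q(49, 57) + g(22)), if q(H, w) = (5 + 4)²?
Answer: -139344495/319 ≈ -4.3682e+5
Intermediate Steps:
q(H, w) = 81 (q(H, w) = 9² = 81)
g(c) = -112/29 + 64/c (g(c) = 4*(16/c + 28/(-29)) = 4*(16/c + 28*(-1/29)) = 4*(16/c - 28/29) = 4*(-28/29 + 16/c) = -112/29 + 64/c)
(16*(-123) - 3489)*(q(49, 57) + g(22)) = (16*(-123) - 3489)*(81 + (-112/29 + 64/22)) = (-1968 - 3489)*(81 + (-112/29 + 64*(1/22))) = -5457*(81 + (-112/29 + 32/11)) = -5457*(81 - 304/319) = -5457*25535/319 = -139344495/319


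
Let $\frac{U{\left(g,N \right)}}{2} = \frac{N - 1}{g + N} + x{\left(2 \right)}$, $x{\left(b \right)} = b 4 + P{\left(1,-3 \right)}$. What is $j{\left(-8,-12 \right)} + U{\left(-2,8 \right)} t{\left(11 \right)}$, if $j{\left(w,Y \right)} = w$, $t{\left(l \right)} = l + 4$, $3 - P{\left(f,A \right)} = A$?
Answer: $447$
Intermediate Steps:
$P{\left(f,A \right)} = 3 - A$
$t{\left(l \right)} = 4 + l$
$x{\left(b \right)} = 6 + 4 b$ ($x{\left(b \right)} = b 4 + \left(3 - -3\right) = 4 b + \left(3 + 3\right) = 4 b + 6 = 6 + 4 b$)
$U{\left(g,N \right)} = 28 + \frac{2 \left(-1 + N\right)}{N + g}$ ($U{\left(g,N \right)} = 2 \left(\frac{N - 1}{g + N} + \left(6 + 4 \cdot 2\right)\right) = 2 \left(\frac{-1 + N}{N + g} + \left(6 + 8\right)\right) = 2 \left(\frac{-1 + N}{N + g} + 14\right) = 2 \left(14 + \frac{-1 + N}{N + g}\right) = 28 + \frac{2 \left(-1 + N\right)}{N + g}$)
$j{\left(-8,-12 \right)} + U{\left(-2,8 \right)} t{\left(11 \right)} = -8 + \frac{2 \left(-1 + 14 \left(-2\right) + 15 \cdot 8\right)}{8 - 2} \left(4 + 11\right) = -8 + \frac{2 \left(-1 - 28 + 120\right)}{6} \cdot 15 = -8 + 2 \cdot \frac{1}{6} \cdot 91 \cdot 15 = -8 + \frac{91}{3} \cdot 15 = -8 + 455 = 447$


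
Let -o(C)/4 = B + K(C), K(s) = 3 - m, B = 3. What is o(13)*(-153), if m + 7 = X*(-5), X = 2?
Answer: 14076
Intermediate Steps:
m = -17 (m = -7 + 2*(-5) = -7 - 10 = -17)
K(s) = 20 (K(s) = 3 - 1*(-17) = 3 + 17 = 20)
o(C) = -92 (o(C) = -4*(3 + 20) = -4*23 = -92)
o(13)*(-153) = -92*(-153) = 14076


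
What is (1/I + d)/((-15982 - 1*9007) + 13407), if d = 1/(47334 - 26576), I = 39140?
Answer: -29949/4705002882920 ≈ -6.3654e-9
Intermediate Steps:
d = 1/20758 ≈ 4.8174e-5
(1/I + d)/((-15982 - 1*9007) + 13407) = (1/39140 + 1/20758)/((-15982 - 1*9007) + 13407) = (1/39140 + 1/20758)/((-15982 - 9007) + 13407) = 29949/(406234060*(-24989 + 13407)) = (29949/406234060)/(-11582) = (29949/406234060)*(-1/11582) = -29949/4705002882920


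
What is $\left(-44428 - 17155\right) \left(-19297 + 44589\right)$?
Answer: $-1557557236$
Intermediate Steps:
$\left(-44428 - 17155\right) \left(-19297 + 44589\right) = \left(-44428 - 17155\right) 25292 = \left(-61583\right) 25292 = -1557557236$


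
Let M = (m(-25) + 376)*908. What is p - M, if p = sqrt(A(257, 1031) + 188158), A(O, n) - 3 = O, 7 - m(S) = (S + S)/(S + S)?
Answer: -346856 + sqrt(188418) ≈ -3.4642e+5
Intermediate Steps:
m(S) = 6 (m(S) = 7 - (S + S)/(S + S) = 7 - 2*S/(2*S) = 7 - 2*S*1/(2*S) = 7 - 1*1 = 7 - 1 = 6)
A(O, n) = 3 + O
p = sqrt(188418) (p = sqrt((3 + 257) + 188158) = sqrt(260 + 188158) = sqrt(188418) ≈ 434.07)
M = 346856 (M = (6 + 376)*908 = 382*908 = 346856)
p - M = sqrt(188418) - 1*346856 = sqrt(188418) - 346856 = -346856 + sqrt(188418)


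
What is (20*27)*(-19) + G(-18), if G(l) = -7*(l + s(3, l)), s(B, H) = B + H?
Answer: -10029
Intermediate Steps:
G(l) = -21 - 14*l (G(l) = -7*(l + (3 + l)) = -7*(3 + 2*l) = -21 - 14*l)
(20*27)*(-19) + G(-18) = (20*27)*(-19) + (-21 - 14*(-18)) = 540*(-19) + (-21 + 252) = -10260 + 231 = -10029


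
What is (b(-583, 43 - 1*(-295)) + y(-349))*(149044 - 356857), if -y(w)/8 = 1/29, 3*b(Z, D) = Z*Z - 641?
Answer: -681499735528/29 ≈ -2.3500e+10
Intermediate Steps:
b(Z, D) = -641/3 + Z**2/3 (b(Z, D) = (Z*Z - 641)/3 = (Z**2 - 641)/3 = (-641 + Z**2)/3 = -641/3 + Z**2/3)
y(w) = -8/29
(b(-583, 43 - 1*(-295)) + y(-349))*(149044 - 356857) = ((-641/3 + (1/3)*(-583)**2) - 8/29)*(149044 - 356857) = ((-641/3 + (1/3)*339889) - 8/29)*(-207813) = ((-641/3 + 339889/3) - 8/29)*(-207813) = (339248/3 - 8/29)*(-207813) = (9838168/87)*(-207813) = -681499735528/29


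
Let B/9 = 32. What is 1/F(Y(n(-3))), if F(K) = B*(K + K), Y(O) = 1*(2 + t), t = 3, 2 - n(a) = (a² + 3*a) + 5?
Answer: 1/2880 ≈ 0.00034722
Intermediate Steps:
n(a) = -3 - a² - 3*a (n(a) = 2 - ((a² + 3*a) + 5) = 2 - (5 + a² + 3*a) = 2 + (-5 - a² - 3*a) = -3 - a² - 3*a)
B = 288 (B = 9*32 = 288)
Y(O) = 5 (Y(O) = 1*(2 + 3) = 1*5 = 5)
F(K) = 576*K (F(K) = 288*(K + K) = 288*(2*K) = 576*K)
1/F(Y(n(-3))) = 1/(576*5) = 1/2880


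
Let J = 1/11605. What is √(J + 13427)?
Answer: 4*√113018437455/11605 ≈ 115.87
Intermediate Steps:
J = 1/11605 ≈ 8.6170e-5
√(J + 13427) = √(1/11605 + 13427) = √(155820336/11605) = 4*√113018437455/11605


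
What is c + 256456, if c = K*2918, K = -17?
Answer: 206850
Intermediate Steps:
c = -49606 (c = -17*2918 = -49606)
c + 256456 = -49606 + 256456 = 206850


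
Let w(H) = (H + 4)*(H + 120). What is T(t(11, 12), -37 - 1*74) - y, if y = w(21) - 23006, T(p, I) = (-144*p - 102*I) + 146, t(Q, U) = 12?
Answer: 29221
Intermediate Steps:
w(H) = (4 + H)*(120 + H)
T(p, I) = 146 - 144*p - 102*I
y = -19481 (y = (480 + 21² + 124*21) - 23006 = (480 + 441 + 2604) - 23006 = 3525 - 23006 = -19481)
T(t(11, 12), -37 - 1*74) - y = (146 - 144*12 - 102*(-37 - 1*74)) - 1*(-19481) = (146 - 1728 - 102*(-37 - 74)) + 19481 = (146 - 1728 - 102*(-111)) + 19481 = (146 - 1728 + 11322) + 19481 = 9740 + 19481 = 29221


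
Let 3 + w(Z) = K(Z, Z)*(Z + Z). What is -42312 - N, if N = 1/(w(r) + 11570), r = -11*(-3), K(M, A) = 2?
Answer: -495008089/11699 ≈ -42312.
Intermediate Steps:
r = 33
w(Z) = -3 + 4*Z (w(Z) = -3 + 2*(Z + Z) = -3 + 2*(2*Z) = -3 + 4*Z)
N = 1/11699 (N = 1/((-3 + 4*33) + 11570) = 1/((-3 + 132) + 11570) = 1/(129 + 11570) = 1/11699 ≈ 8.5477e-5)
-42312 - N = -42312 - 1*1/11699 = -42312 - 1/11699 = -495008089/11699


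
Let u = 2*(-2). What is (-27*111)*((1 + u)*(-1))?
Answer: -8991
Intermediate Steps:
u = -4
(-27*111)*((1 + u)*(-1)) = (-27*111)*((1 - 4)*(-1)) = -(-8991)*(-1) = -2997*3 = -8991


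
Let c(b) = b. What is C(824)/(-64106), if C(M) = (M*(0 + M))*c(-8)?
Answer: 2715904/32053 ≈ 84.732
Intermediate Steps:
C(M) = -8*M**2 (C(M) = (M*(0 + M))*(-8) = (M*M)*(-8) = M**2*(-8) = -8*M**2)
C(824)/(-64106) = -8*824**2/(-64106) = -8*678976*(-1/64106) = -5431808*(-1/64106) = 2715904/32053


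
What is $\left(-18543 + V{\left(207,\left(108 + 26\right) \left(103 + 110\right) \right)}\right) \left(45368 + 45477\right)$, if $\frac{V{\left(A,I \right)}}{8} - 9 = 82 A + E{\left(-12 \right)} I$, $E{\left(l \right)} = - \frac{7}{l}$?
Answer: $22758216865$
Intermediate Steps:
$V{\left(A,I \right)} = 72 + 656 A + \frac{14 I}{3}$ ($V{\left(A,I \right)} = 72 + 8 \left(82 A + - \frac{7}{-12} I\right) = 72 + 8 \left(82 A + \left(-7\right) \left(- \frac{1}{12}\right) I\right) = 72 + 8 \left(82 A + \frac{7 I}{12}\right) = 72 + \left(656 A + \frac{14 I}{3}\right) = 72 + 656 A + \frac{14 I}{3}$)
$\left(-18543 + V{\left(207,\left(108 + 26\right) \left(103 + 110\right) \right)}\right) \left(45368 + 45477\right) = \left(-18543 + \left(72 + 656 \cdot 207 + \frac{14 \left(108 + 26\right) \left(103 + 110\right)}{3}\right)\right) \left(45368 + 45477\right) = \left(-18543 + \left(72 + 135792 + \frac{14 \cdot 134 \cdot 213}{3}\right)\right) 90845 = \left(-18543 + \left(72 + 135792 + \frac{14}{3} \cdot 28542\right)\right) 90845 = \left(-18543 + \left(72 + 135792 + 133196\right)\right) 90845 = \left(-18543 + 269060\right) 90845 = 250517 \cdot 90845 = 22758216865$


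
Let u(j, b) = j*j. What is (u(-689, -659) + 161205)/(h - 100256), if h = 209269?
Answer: 635926/109013 ≈ 5.8335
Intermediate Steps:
u(j, b) = j²
(u(-689, -659) + 161205)/(h - 100256) = ((-689)² + 161205)/(209269 - 100256) = (474721 + 161205)/109013 = 635926*(1/109013) = 635926/109013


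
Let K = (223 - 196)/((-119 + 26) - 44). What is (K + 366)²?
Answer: 2511513225/18769 ≈ 1.3381e+5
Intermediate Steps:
K = -27/137 (K = 27/(-93 - 44) = 27/(-137) = 27*(-1/137) = -27/137 ≈ -0.19708)
(K + 366)² = (-27/137 + 366)² = (50115/137)² = 2511513225/18769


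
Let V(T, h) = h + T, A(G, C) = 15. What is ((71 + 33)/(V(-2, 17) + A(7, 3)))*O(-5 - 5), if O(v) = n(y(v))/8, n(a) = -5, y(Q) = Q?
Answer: -13/6 ≈ -2.1667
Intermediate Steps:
V(T, h) = T + h
O(v) = -5/8
((71 + 33)/(V(-2, 17) + A(7, 3)))*O(-5 - 5) = ((71 + 33)/((-2 + 17) + 15))*(-5/8) = (104/(15 + 15))*(-5/8) = (104/30)*(-5/8) = (104*(1/30))*(-5/8) = (52/15)*(-5/8) = -13/6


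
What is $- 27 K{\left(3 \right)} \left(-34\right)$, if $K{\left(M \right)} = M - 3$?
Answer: $0$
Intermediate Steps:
$K{\left(M \right)} = -3 + M$ ($K{\left(M \right)} = M - 3 = -3 + M$)
$- 27 K{\left(3 \right)} \left(-34\right) = - 27 \left(-3 + 3\right) \left(-34\right) = \left(-27\right) 0 \left(-34\right) = 0 \left(-34\right) = 0$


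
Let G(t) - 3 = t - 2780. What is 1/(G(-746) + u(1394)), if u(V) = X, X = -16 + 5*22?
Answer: -1/3429 ≈ -0.00029163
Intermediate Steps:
G(t) = -2777 + t (G(t) = 3 + (t - 2780) = 3 + (-2780 + t) = -2777 + t)
X = 94 (X = -16 + 110 = 94)
u(V) = 94
1/(G(-746) + u(1394)) = 1/((-2777 - 746) + 94) = 1/(-3523 + 94) = 1/(-3429) = -1/3429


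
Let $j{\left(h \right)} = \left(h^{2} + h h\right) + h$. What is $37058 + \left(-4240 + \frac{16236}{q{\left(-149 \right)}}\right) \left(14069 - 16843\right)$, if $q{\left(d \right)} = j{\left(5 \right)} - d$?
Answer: $\frac{196826684}{17} \approx 1.1578 \cdot 10^{7}$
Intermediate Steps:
$j{\left(h \right)} = h + 2 h^{2}$ ($j{\left(h \right)} = \left(h^{2} + h^{2}\right) + h = 2 h^{2} + h = h + 2 h^{2}$)
$q{\left(d \right)} = 55 - d$ ($q{\left(d \right)} = 5 \left(1 + 2 \cdot 5\right) - d = 5 \left(1 + 10\right) - d = 5 \cdot 11 - d = 55 - d$)
$37058 + \left(-4240 + \frac{16236}{q{\left(-149 \right)}}\right) \left(14069 - 16843\right) = 37058 + \left(-4240 + \frac{16236}{55 - -149}\right) \left(14069 - 16843\right) = 37058 + \left(-4240 + \frac{16236}{55 + 149}\right) \left(-2774\right) = 37058 + \left(-4240 + \frac{16236}{204}\right) \left(-2774\right) = 37058 + \left(-4240 + 16236 \cdot \frac{1}{204}\right) \left(-2774\right) = 37058 + \left(-4240 + \frac{1353}{17}\right) \left(-2774\right) = 37058 - - \frac{196196698}{17} = 37058 + \frac{196196698}{17} = \frac{196826684}{17}$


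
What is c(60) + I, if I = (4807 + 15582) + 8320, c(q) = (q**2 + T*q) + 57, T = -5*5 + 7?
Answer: 31286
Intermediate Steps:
T = -18 (T = -25 + 7 = -18)
c(q) = 57 + q**2 - 18*q (c(q) = (q**2 - 18*q) + 57 = 57 + q**2 - 18*q)
I = 28709 (I = 20389 + 8320 = 28709)
c(60) + I = (57 + 60**2 - 18*60) + 28709 = (57 + 3600 - 1080) + 28709 = 2577 + 28709 = 31286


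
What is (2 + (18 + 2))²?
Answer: 484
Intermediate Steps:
(2 + (18 + 2))² = (2 + 20)² = 22² = 484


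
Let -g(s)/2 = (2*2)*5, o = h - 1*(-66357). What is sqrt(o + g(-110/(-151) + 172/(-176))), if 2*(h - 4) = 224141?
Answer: sqrt(713566)/2 ≈ 422.36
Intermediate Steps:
h = 224149/2 (h = 4 + (1/2)*224141 = 4 + 224141/2 = 224149/2 ≈ 1.1207e+5)
o = 356863/2 (o = 224149/2 - 1*(-66357) = 224149/2 + 66357 = 356863/2 ≈ 1.7843e+5)
g(s) = -40 (g(s) = -2*2*2*5 = -8*5 = -2*20 = -40)
sqrt(o + g(-110/(-151) + 172/(-176))) = sqrt(356863/2 - 40) = sqrt(356783/2) = sqrt(713566)/2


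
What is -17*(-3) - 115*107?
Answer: -12254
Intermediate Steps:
-17*(-3) - 115*107 = 51 - 12305 = -12254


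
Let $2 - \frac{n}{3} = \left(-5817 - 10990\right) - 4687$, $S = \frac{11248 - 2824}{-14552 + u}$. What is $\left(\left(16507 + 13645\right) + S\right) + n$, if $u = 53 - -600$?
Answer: $\frac{438464312}{4633} \approx 94639.0$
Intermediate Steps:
$u = 653$ ($u = 53 + 600 = 653$)
$S = - \frac{2808}{4633}$ ($S = \frac{11248 - 2824}{-14552 + 653} = \frac{8424}{-13899} = 8424 \left(- \frac{1}{13899}\right) = - \frac{2808}{4633} \approx -0.60609$)
$n = 64488$ ($n = 6 - 3 \left(\left(-5817 - 10990\right) - 4687\right) = 6 - 3 \left(-16807 - 4687\right) = 6 - -64482 = 6 + 64482 = 64488$)
$\left(\left(16507 + 13645\right) + S\right) + n = \left(\left(16507 + 13645\right) - \frac{2808}{4633}\right) + 64488 = \left(30152 - \frac{2808}{4633}\right) + 64488 = \frac{139691408}{4633} + 64488 = \frac{438464312}{4633}$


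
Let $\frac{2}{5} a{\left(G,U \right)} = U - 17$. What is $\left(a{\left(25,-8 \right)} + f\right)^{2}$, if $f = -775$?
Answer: $\frac{2805625}{4} \approx 7.0141 \cdot 10^{5}$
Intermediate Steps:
$a{\left(G,U \right)} = - \frac{85}{2} + \frac{5 U}{2}$ ($a{\left(G,U \right)} = \frac{5 \left(U - 17\right)}{2} = \frac{5 \left(-17 + U\right)}{2} = - \frac{85}{2} + \frac{5 U}{2}$)
$\left(a{\left(25,-8 \right)} + f\right)^{2} = \left(\left(- \frac{85}{2} + \frac{5}{2} \left(-8\right)\right) - 775\right)^{2} = \left(\left(- \frac{85}{2} - 20\right) - 775\right)^{2} = \left(- \frac{125}{2} - 775\right)^{2} = \left(- \frac{1675}{2}\right)^{2} = \frac{2805625}{4}$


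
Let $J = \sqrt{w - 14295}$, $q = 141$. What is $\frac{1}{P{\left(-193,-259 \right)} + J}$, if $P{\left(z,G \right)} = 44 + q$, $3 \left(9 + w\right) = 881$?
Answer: $\frac{555}{144706} - \frac{i \sqrt{126093}}{144706} \approx 0.0038354 - 0.0024539 i$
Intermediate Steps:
$w = \frac{854}{3}$ ($w = -9 + \frac{1}{3} \cdot 881 = -9 + \frac{881}{3} = \frac{854}{3} \approx 284.67$)
$P{\left(z,G \right)} = 185$ ($P{\left(z,G \right)} = 44 + 141 = 185$)
$J = \frac{i \sqrt{126093}}{3}$ ($J = \sqrt{\frac{854}{3} - 14295} = \sqrt{- \frac{42031}{3}} = \frac{i \sqrt{126093}}{3} \approx 118.37 i$)
$\frac{1}{P{\left(-193,-259 \right)} + J} = \frac{1}{185 + \frac{i \sqrt{126093}}{3}}$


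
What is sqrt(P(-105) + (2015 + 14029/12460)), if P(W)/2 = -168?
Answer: 9*sqrt(805068635)/6230 ≈ 40.989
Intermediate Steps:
P(W) = -336 (P(W) = 2*(-168) = -336)
sqrt(P(-105) + (2015 + 14029/12460)) = sqrt(-336 + (2015 + 14029/12460)) = sqrt(-336 + 25120929/12460) = sqrt(20934369/12460) = 9*sqrt(805068635)/6230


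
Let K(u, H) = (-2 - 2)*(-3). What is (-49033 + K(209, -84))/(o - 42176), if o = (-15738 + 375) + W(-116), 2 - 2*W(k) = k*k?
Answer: 49021/64266 ≈ 0.76278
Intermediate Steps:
W(k) = 1 - k²/2 (W(k) = 1 - k*k/2 = 1 - k²/2)
K(u, H) = 12 (K(u, H) = -4*(-3) = 12)
o = -22090 (o = (-15738 + 375) + (1 - ½*(-116)²) = -15363 + (1 - ½*13456) = -15363 + (1 - 6728) = -15363 - 6727 = -22090)
(-49033 + K(209, -84))/(o - 42176) = (-49033 + 12)/(-22090 - 42176) = -49021/(-64266) = -49021*(-1/64266) = 49021/64266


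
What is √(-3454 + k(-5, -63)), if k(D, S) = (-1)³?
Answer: I*√3455 ≈ 58.779*I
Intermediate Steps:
k(D, S) = -1
√(-3454 + k(-5, -63)) = √(-3454 - 1) = √(-3455) = I*√3455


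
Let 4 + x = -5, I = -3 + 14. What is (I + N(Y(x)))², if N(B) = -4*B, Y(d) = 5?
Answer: 81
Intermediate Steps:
I = 11
x = -9 (x = -4 - 5 = -9)
(I + N(Y(x)))² = (11 - 4*5)² = (11 - 20)² = (-9)² = 81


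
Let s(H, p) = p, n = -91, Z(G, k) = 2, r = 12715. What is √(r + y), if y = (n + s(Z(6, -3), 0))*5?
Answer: 2*√3065 ≈ 110.72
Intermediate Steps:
y = -455 (y = (-91 + 0)*5 = -91*5 = -455)
√(r + y) = √(12715 - 455) = √12260 = 2*√3065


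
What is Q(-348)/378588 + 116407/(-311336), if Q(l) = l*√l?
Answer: -116407/311336 - 58*I*√87/31549 ≈ -0.3739 - 0.017148*I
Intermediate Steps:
Q(l) = l^(3/2)
Q(-348)/378588 + 116407/(-311336) = (-348)^(3/2)/378588 + 116407/(-311336) = -696*I*√87*(1/378588) + 116407*(-1/311336) = -58*I*√87/31549 - 116407/311336 = -116407/311336 - 58*I*√87/31549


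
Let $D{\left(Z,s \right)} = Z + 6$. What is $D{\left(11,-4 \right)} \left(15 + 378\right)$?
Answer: $6681$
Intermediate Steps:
$D{\left(Z,s \right)} = 6 + Z$
$D{\left(11,-4 \right)} \left(15 + 378\right) = \left(6 + 11\right) \left(15 + 378\right) = 17 \cdot 393 = 6681$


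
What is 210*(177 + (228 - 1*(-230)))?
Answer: 133350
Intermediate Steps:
210*(177 + (228 - 1*(-230))) = 210*(177 + (228 + 230)) = 210*(177 + 458) = 210*635 = 133350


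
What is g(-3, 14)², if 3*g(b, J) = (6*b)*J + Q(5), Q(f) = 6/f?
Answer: 174724/25 ≈ 6989.0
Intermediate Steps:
g(b, J) = ⅖ + 2*J*b (g(b, J) = ((6*b)*J + 6/5)/3 = (6*J*b + 6*(⅕))/3 = (6*J*b + 6/5)/3 = (6/5 + 6*J*b)/3 = ⅖ + 2*J*b)
g(-3, 14)² = (⅖ + 2*14*(-3))² = (⅖ - 84)² = (-418/5)² = 174724/25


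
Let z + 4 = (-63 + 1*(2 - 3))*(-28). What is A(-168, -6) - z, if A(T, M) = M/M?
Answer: -1787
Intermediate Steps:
A(T, M) = 1
z = 1788 (z = -4 + (-63 + 1*(2 - 3))*(-28) = -4 + (-63 + 1*(-1))*(-28) = -4 + (-63 - 1)*(-28) = -4 - 64*(-28) = -4 + 1792 = 1788)
A(-168, -6) - z = 1 - 1*1788 = 1 - 1788 = -1787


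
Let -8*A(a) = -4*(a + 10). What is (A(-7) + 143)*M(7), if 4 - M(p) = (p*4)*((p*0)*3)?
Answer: 578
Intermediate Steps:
A(a) = 5 + a/2 (A(a) = -(-1)*(a + 10)/2 = -(-1)*(10 + a)/2 = -(-40 - 4*a)/8 = 5 + a/2)
M(p) = 4 (M(p) = 4 - p*4*(p*0)*3 = 4 - 4*p*0*3 = 4 - 4*p*0 = 4 - 1*0 = 4 + 0 = 4)
(A(-7) + 143)*M(7) = ((5 + (½)*(-7)) + 143)*4 = ((5 - 7/2) + 143)*4 = (3/2 + 143)*4 = (289/2)*4 = 578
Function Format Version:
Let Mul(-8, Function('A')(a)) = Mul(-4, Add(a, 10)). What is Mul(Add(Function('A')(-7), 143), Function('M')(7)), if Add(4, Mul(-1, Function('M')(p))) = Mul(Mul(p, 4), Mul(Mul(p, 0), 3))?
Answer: 578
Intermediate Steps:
Function('A')(a) = Add(5, Mul(Rational(1, 2), a)) (Function('A')(a) = Mul(Rational(-1, 8), Mul(-4, Add(a, 10))) = Mul(Rational(-1, 8), Mul(-4, Add(10, a))) = Mul(Rational(-1, 8), Add(-40, Mul(-4, a))) = Add(5, Mul(Rational(1, 2), a)))
Function('M')(p) = 4 (Function('M')(p) = Add(4, Mul(-1, Mul(Mul(p, 4), Mul(Mul(p, 0), 3)))) = Add(4, Mul(-1, Mul(Mul(4, p), Mul(0, 3)))) = Add(4, Mul(-1, Mul(Mul(4, p), 0))) = Add(4, Mul(-1, 0)) = Add(4, 0) = 4)
Mul(Add(Function('A')(-7), 143), Function('M')(7)) = Mul(Add(Add(5, Mul(Rational(1, 2), -7)), 143), 4) = Mul(Add(Add(5, Rational(-7, 2)), 143), 4) = Mul(Add(Rational(3, 2), 143), 4) = Mul(Rational(289, 2), 4) = 578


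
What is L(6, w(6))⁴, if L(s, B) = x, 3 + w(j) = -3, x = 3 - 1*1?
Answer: 16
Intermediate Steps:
x = 2 (x = 3 - 1 = 2)
w(j) = -6 (w(j) = -3 - 3 = -6)
L(s, B) = 2
L(6, w(6))⁴ = 2⁴ = 16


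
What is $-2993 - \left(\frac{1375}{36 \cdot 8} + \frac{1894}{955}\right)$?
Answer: $- \frac{825053317}{275040} \approx -2999.8$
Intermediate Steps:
$-2993 - \left(\frac{1375}{36 \cdot 8} + \frac{1894}{955}\right) = -2993 - \left(\frac{1375}{288} + 1894 \cdot \frac{1}{955}\right) = -2993 - \left(1375 \cdot \frac{1}{288} + \frac{1894}{955}\right) = -2993 - \left(\frac{1375}{288} + \frac{1894}{955}\right) = -2993 - \frac{1858597}{275040} = - \frac{825053317}{275040}$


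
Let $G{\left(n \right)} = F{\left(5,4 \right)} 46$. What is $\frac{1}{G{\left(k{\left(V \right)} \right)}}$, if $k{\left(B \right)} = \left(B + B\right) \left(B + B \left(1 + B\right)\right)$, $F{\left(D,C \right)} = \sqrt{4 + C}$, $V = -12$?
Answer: $\frac{\sqrt{2}}{184} \approx 0.0076859$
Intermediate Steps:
$k{\left(B \right)} = 2 B \left(B + B \left(1 + B\right)\right)$
$G{\left(n \right)} = 92 \sqrt{2}$ ($G{\left(n \right)} = \sqrt{4 + 4} \cdot 46 = \sqrt{8} \cdot 46 = 2 \sqrt{2} \cdot 46 = 92 \sqrt{2}$)
$\frac{1}{G{\left(k{\left(V \right)} \right)}} = \frac{1}{92 \sqrt{2}} = \frac{\sqrt{2}}{184}$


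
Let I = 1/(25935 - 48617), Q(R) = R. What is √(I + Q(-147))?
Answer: I*√75627571910/22682 ≈ 12.124*I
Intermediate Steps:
I = -1/22682 (I = 1/(-22682) = -1/22682 ≈ -4.4088e-5)
√(I + Q(-147)) = √(-1/22682 - 147) = √(-3334255/22682) = I*√75627571910/22682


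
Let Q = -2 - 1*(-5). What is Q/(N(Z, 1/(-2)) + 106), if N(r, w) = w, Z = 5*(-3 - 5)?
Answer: 6/211 ≈ 0.028436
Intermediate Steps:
Z = -40 (Z = 5*(-8) = -40)
Q = 3 (Q = -2 + 5 = 3)
Q/(N(Z, 1/(-2)) + 106) = 3/(1/(-2) + 106) = 3/(1*(-½) + 106) = 3/(-½ + 106) = 3/(211/2) = 3*(2/211) = 6/211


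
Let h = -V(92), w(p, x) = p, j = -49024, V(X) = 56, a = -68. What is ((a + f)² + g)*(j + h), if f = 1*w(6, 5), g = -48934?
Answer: 2213017200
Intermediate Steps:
f = 6 (f = 1*6 = 6)
h = -56 (h = -1*56 = -56)
((a + f)² + g)*(j + h) = ((-68 + 6)² - 48934)*(-49024 - 56) = ((-62)² - 48934)*(-49080) = (3844 - 48934)*(-49080) = -45090*(-49080) = 2213017200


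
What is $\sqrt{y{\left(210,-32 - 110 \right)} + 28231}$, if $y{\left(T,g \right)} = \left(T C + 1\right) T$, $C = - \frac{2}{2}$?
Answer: $i \sqrt{15659} \approx 125.14 i$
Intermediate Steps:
$C = -1$ ($C = \left(-2\right) \frac{1}{2} = -1$)
$y{\left(T,g \right)} = T \left(1 - T\right)$ ($y{\left(T,g \right)} = \left(T \left(-1\right) + 1\right) T = \left(- T + 1\right) T = \left(1 - T\right) T = T \left(1 - T\right)$)
$\sqrt{y{\left(210,-32 - 110 \right)} + 28231} = \sqrt{210 \left(1 - 210\right) + 28231} = \sqrt{210 \left(-209\right) + 28231} = \sqrt{-43890 + 28231} = \sqrt{-15659} = i \sqrt{15659}$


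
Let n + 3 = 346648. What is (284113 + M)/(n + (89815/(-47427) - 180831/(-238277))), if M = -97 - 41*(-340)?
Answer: 3367130223557724/3917340262272037 ≈ 0.85954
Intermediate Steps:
n = 346645 (n = -3 + 346648 = 346645)
M = 13843 (M = -97 + 13940 = 13843)
(284113 + M)/(n + (89815/(-47427) - 180831/(-238277))) = (284113 + 13843)/(346645 + (89815/(-47427) - 180831/(-238277))) = 297956/(346645 + (89815*(-1/47427) - 180831*(-1/238277))) = 297956/(346645 + (-89815/47427 + 180831/238277)) = 297956/(346645 - 12824576918/11300763279) = 297956/(3917340262272037/11300763279) = 297956*(11300763279/3917340262272037) = 3367130223557724/3917340262272037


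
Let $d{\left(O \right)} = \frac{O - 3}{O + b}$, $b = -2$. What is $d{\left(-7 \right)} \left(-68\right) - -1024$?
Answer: $\frac{8536}{9} \approx 948.44$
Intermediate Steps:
$d{\left(O \right)} = \frac{-3 + O}{-2 + O}$ ($d{\left(O \right)} = \frac{O - 3}{O - 2} = \frac{-3 + O}{-2 + O}$)
$d{\left(-7 \right)} \left(-68\right) - -1024 = \frac{-3 - 7}{-2 - 7} \left(-68\right) - -1024 = \frac{1}{-9} \left(-10\right) \left(-68\right) + 1024 = \left(- \frac{1}{9}\right) \left(-10\right) \left(-68\right) + 1024 = \frac{10}{9} \left(-68\right) + 1024 = - \frac{680}{9} + 1024 = \frac{8536}{9}$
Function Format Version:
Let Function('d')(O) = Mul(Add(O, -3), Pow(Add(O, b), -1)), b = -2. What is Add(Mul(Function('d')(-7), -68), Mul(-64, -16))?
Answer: Rational(8536, 9) ≈ 948.44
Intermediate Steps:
Function('d')(O) = Mul(Pow(Add(-2, O), -1), Add(-3, O)) (Function('d')(O) = Mul(Add(O, -3), Pow(Add(O, -2), -1)) = Mul(Add(-3, O), Pow(Add(-2, O), -1)) = Mul(Pow(Add(-2, O), -1), Add(-3, O)))
Add(Mul(Function('d')(-7), -68), Mul(-64, -16)) = Add(Mul(Mul(Pow(Add(-2, -7), -1), Add(-3, -7)), -68), Mul(-64, -16)) = Add(Mul(Mul(Pow(-9, -1), -10), -68), 1024) = Add(Mul(Mul(Rational(-1, 9), -10), -68), 1024) = Add(Mul(Rational(10, 9), -68), 1024) = Add(Rational(-680, 9), 1024) = Rational(8536, 9)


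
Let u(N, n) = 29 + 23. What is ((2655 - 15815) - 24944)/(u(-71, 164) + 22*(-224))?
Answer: 9526/1219 ≈ 7.8146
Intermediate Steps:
u(N, n) = 52
((2655 - 15815) - 24944)/(u(-71, 164) + 22*(-224)) = ((2655 - 15815) - 24944)/(52 + 22*(-224)) = (-13160 - 24944)/(52 - 4928) = -38104/(-4876) = -38104*(-1/4876) = 9526/1219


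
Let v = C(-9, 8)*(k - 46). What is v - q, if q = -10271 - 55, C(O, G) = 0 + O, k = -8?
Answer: 10812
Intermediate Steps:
C(O, G) = O
v = 486 (v = -9*(-8 - 46) = -9*(-54) = 486)
q = -10326
v - q = 486 - 1*(-10326) = 486 + 10326 = 10812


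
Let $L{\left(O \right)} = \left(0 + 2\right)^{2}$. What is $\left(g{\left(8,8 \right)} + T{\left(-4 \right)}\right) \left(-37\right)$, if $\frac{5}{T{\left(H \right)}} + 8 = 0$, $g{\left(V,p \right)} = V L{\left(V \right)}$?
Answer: $- \frac{9287}{8} \approx -1160.9$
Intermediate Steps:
$L{\left(O \right)} = 4$ ($L{\left(O \right)} = 2^{2} = 4$)
$g{\left(V,p \right)} = 4 V$ ($g{\left(V,p \right)} = V 4 = 4 V$)
$T{\left(H \right)} = - \frac{5}{8}$ ($T{\left(H \right)} = \frac{5}{-8 + 0} = \frac{5}{-8} = 5 \left(- \frac{1}{8}\right) = - \frac{5}{8}$)
$\left(g{\left(8,8 \right)} + T{\left(-4 \right)}\right) \left(-37\right) = \left(4 \cdot 8 - \frac{5}{8}\right) \left(-37\right) = \left(32 - \frac{5}{8}\right) \left(-37\right) = \frac{251}{8} \left(-37\right) = - \frac{9287}{8}$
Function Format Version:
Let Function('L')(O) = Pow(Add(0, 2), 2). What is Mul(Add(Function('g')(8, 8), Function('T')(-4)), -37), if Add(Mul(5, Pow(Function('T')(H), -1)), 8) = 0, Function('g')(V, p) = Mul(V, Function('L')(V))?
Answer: Rational(-9287, 8) ≈ -1160.9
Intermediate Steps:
Function('L')(O) = 4 (Function('L')(O) = Pow(2, 2) = 4)
Function('g')(V, p) = Mul(4, V) (Function('g')(V, p) = Mul(V, 4) = Mul(4, V))
Function('T')(H) = Rational(-5, 8) (Function('T')(H) = Mul(5, Pow(Add(-8, 0), -1)) = Mul(5, Pow(-8, -1)) = Mul(5, Rational(-1, 8)) = Rational(-5, 8))
Mul(Add(Function('g')(8, 8), Function('T')(-4)), -37) = Mul(Add(Mul(4, 8), Rational(-5, 8)), -37) = Mul(Add(32, Rational(-5, 8)), -37) = Mul(Rational(251, 8), -37) = Rational(-9287, 8)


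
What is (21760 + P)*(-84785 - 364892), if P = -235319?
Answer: 96032570443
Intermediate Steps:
(21760 + P)*(-84785 - 364892) = (21760 - 235319)*(-84785 - 364892) = -213559*(-449677) = 96032570443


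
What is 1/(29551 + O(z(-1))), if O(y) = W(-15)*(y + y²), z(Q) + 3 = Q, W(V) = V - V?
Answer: 1/29551 ≈ 3.3840e-5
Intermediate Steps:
W(V) = 0
z(Q) = -3 + Q
O(y) = 0 (O(y) = 0*(y + y²) = 0)
1/(29551 + O(z(-1))) = 1/(29551 + 0) = 1/29551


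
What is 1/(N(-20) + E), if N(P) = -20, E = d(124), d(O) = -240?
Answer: -1/260 ≈ -0.0038462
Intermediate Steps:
E = -240
1/(N(-20) + E) = 1/(-20 - 240) = 1/(-260) = -1/260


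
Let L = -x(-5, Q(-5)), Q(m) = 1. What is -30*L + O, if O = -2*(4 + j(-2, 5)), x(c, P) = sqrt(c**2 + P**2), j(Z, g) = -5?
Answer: 2 + 30*sqrt(26) ≈ 154.97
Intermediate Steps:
x(c, P) = sqrt(P**2 + c**2)
L = -sqrt(26) (L = -sqrt(1**2 + (-5)**2) = -sqrt(1 + 25) = -sqrt(26) ≈ -5.0990)
O = 2 (O = -2*(4 - 5) = -2*(-1) = 2)
-30*L + O = -(-30)*sqrt(26) + 2 = 30*sqrt(26) + 2 = 2 + 30*sqrt(26)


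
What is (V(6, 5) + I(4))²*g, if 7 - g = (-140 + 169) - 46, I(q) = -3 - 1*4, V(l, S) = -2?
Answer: 1944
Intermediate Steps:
I(q) = -7 (I(q) = -3 - 4 = -7)
g = 24 (g = 7 - ((-140 + 169) - 46) = 7 - (29 - 46) = 7 - 1*(-17) = 7 + 17 = 24)
(V(6, 5) + I(4))²*g = (-2 - 7)²*24 = (-9)²*24 = 81*24 = 1944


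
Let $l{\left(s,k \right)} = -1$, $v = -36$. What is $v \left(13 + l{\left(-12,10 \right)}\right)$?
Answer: $-432$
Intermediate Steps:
$v \left(13 + l{\left(-12,10 \right)}\right) = - 36 \left(13 - 1\right) = \left(-36\right) 12 = -432$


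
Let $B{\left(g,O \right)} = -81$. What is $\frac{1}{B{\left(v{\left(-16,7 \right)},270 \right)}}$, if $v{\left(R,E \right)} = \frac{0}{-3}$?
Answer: $- \frac{1}{81} \approx -0.012346$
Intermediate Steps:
$v{\left(R,E \right)} = 0$ ($v{\left(R,E \right)} = 0 \left(- \frac{1}{3}\right) = 0$)
$\frac{1}{B{\left(v{\left(-16,7 \right)},270 \right)}} = \frac{1}{-81} = - \frac{1}{81}$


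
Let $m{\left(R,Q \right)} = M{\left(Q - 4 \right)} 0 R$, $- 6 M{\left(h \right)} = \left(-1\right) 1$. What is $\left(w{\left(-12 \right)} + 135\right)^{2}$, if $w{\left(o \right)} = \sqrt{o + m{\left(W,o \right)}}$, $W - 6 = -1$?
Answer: $18213 + 540 i \sqrt{3} \approx 18213.0 + 935.31 i$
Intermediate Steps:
$W = 5$ ($W = 6 - 1 = 5$)
$M{\left(h \right)} = \frac{1}{6}$ ($M{\left(h \right)} = - \frac{\left(-1\right) 1}{6} = \left(- \frac{1}{6}\right) \left(-1\right) = \frac{1}{6}$)
$m{\left(R,Q \right)} = 0$ ($m{\left(R,Q \right)} = \frac{1}{6} \cdot 0 R = 0 R = 0$)
$w{\left(o \right)} = \sqrt{o}$ ($w{\left(o \right)} = \sqrt{o + 0} = \sqrt{o}$)
$\left(w{\left(-12 \right)} + 135\right)^{2} = \left(\sqrt{-12} + 135\right)^{2} = \left(2 i \sqrt{3} + 135\right)^{2} = \left(135 + 2 i \sqrt{3}\right)^{2}$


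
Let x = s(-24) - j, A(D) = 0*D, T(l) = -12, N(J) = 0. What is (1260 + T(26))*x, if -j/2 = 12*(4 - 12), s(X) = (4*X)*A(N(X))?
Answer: -239616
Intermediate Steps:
A(D) = 0
s(X) = 0 (s(X) = (4*X)*0 = 0)
j = 192 (j = -24*(4 - 12) = -24*(-8) = -2*(-96) = 192)
x = -192 (x = 0 - 1*192 = 0 - 192 = -192)
(1260 + T(26))*x = (1260 - 12)*(-192) = 1248*(-192) = -239616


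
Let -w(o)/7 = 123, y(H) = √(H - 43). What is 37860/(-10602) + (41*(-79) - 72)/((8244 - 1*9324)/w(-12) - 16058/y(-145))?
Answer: 37*(-392980490*√47 + 2135801589*I)/(1767*(-16920*I + 2304323*√47)) ≈ -3.5741 + 2.8271*I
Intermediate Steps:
y(H) = √(-43 + H)
w(o) = -861 (w(o) = -7*123 = -861)
37860/(-10602) + (41*(-79) - 72)/((8244 - 1*9324)/w(-12) - 16058/y(-145)) = 37860/(-10602) + (41*(-79) - 72)/((8244 - 1*9324)/(-861) - 16058/√(-43 - 145)) = 37860*(-1/10602) + (-3239 - 72)/((8244 - 9324)*(-1/861) - 16058*(-I*√47/94)) = -6310/1767 - 3311/(-1080*(-1/861) - 16058*(-I*√47/94)) = -6310/1767 - 3311/(360/287 - (-8029)*I*√47/47) = -6310/1767 - 3311/(360/287 + 8029*I*√47/47)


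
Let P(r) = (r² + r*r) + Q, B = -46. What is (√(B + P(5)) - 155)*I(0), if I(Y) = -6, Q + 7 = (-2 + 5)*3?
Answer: 930 - 6*√6 ≈ 915.30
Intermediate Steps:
Q = 2 (Q = -7 + (-2 + 5)*3 = -7 + 3*3 = -7 + 9 = 2)
P(r) = 2 + 2*r² (P(r) = (r² + r*r) + 2 = (r² + r²) + 2 = 2*r² + 2 = 2 + 2*r²)
(√(B + P(5)) - 155)*I(0) = (√(-46 + (2 + 2*5²)) - 155)*(-6) = (√(-46 + (2 + 2*25)) - 155)*(-6) = (√(-46 + (2 + 50)) - 155)*(-6) = (√(-46 + 52) - 155)*(-6) = (√6 - 155)*(-6) = (-155 + √6)*(-6) = 930 - 6*√6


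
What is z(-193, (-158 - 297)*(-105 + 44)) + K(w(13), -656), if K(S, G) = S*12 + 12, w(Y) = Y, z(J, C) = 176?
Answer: 344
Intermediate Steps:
K(S, G) = 12 + 12*S (K(S, G) = 12*S + 12 = 12 + 12*S)
z(-193, (-158 - 297)*(-105 + 44)) + K(w(13), -656) = 176 + (12 + 12*13) = 176 + (12 + 156) = 176 + 168 = 344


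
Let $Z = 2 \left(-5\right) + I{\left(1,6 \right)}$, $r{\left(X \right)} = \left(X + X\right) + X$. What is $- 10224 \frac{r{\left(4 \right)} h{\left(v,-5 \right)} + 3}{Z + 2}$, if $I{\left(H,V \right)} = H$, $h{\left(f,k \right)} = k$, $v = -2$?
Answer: $- \frac{582768}{7} \approx -83253.0$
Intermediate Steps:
$r{\left(X \right)} = 3 X$ ($r{\left(X \right)} = 2 X + X = 3 X$)
$Z = -9$ ($Z = 2 \left(-5\right) + 1 = -10 + 1 = -9$)
$- 10224 \frac{r{\left(4 \right)} h{\left(v,-5 \right)} + 3}{Z + 2} = - 10224 \frac{3 \cdot 4 \left(-5\right) + 3}{-9 + 2} = - 10224 \frac{12 \left(-5\right) + 3}{-7} = - 10224 \left(-60 + 3\right) \left(- \frac{1}{7}\right) = - 10224 \left(\left(-57\right) \left(- \frac{1}{7}\right)\right) = \left(-10224\right) \frac{57}{7} = - \frac{582768}{7}$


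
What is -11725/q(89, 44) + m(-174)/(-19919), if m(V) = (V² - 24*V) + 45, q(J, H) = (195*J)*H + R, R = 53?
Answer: -26577977756/15211602487 ≈ -1.7472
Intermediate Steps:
q(J, H) = 53 + 195*H*J (q(J, H) = (195*J)*H + 53 = 195*H*J + 53 = 53 + 195*H*J)
m(V) = 45 + V² - 24*V
-11725/q(89, 44) + m(-174)/(-19919) = -11725/(53 + 195*44*89) + (45 + (-174)² - 24*(-174))/(-19919) = -11725/(53 + 763620) + (45 + 30276 + 4176)*(-1/19919) = -11725/763673 + 34497*(-1/19919) = -11725*1/763673 - 34497/19919 = -11725/763673 - 34497/19919 = -26577977756/15211602487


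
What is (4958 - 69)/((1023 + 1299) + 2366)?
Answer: 4889/4688 ≈ 1.0429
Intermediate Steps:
(4958 - 69)/((1023 + 1299) + 2366) = 4889/(2322 + 2366) = 4889/4688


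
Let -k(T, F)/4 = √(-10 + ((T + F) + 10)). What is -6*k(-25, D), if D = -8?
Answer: 24*I*√33 ≈ 137.87*I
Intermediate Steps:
k(T, F) = -4*√(F + T) (k(T, F) = -4*√(-10 + ((T + F) + 10)) = -4*√(-10 + ((F + T) + 10)) = -4*√(-10 + (10 + F + T)) = -4*√(F + T))
-6*k(-25, D) = -(-24)*√(-8 - 25) = -(-24)*√(-33) = -(-24)*I*√33 = 24*I*√33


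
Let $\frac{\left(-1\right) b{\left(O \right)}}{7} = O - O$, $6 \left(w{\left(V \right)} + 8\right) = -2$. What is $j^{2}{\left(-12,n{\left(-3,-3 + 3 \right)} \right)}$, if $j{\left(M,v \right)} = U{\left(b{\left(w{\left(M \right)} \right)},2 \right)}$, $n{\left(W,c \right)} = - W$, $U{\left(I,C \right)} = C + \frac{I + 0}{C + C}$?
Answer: $4$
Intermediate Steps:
$w{\left(V \right)} = - \frac{25}{3}$ ($w{\left(V \right)} = -8 + \frac{1}{6} \left(-2\right) = -8 - \frac{1}{3} = - \frac{25}{3}$)
$b{\left(O \right)} = 0$ ($b{\left(O \right)} = - 7 \left(O - O\right) = \left(-7\right) 0 = 0$)
$U{\left(I,C \right)} = C + \frac{I}{2 C}$
$j{\left(M,v \right)} = 2$ ($j{\left(M,v \right)} = 2 + \frac{1}{2} \cdot 0 \cdot \frac{1}{2} = 2 + 0 = 2$)
$j^{2}{\left(-12,n{\left(-3,-3 + 3 \right)} \right)} = 2^{2} = 4$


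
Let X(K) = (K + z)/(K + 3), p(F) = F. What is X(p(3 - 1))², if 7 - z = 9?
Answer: 0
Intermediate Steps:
z = -2 (z = 7 - 1*9 = 7 - 9 = -2)
X(K) = (-2 + K)/(3 + K) (X(K) = (K - 2)/(K + 3) = (-2 + K)/(3 + K))
X(p(3 - 1))² = ((-2 + (3 - 1))/(3 + (3 - 1)))² = ((-2 + 2)/(3 + 2))² = (0/5)² = ((⅕)*0)² = 0² = 0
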